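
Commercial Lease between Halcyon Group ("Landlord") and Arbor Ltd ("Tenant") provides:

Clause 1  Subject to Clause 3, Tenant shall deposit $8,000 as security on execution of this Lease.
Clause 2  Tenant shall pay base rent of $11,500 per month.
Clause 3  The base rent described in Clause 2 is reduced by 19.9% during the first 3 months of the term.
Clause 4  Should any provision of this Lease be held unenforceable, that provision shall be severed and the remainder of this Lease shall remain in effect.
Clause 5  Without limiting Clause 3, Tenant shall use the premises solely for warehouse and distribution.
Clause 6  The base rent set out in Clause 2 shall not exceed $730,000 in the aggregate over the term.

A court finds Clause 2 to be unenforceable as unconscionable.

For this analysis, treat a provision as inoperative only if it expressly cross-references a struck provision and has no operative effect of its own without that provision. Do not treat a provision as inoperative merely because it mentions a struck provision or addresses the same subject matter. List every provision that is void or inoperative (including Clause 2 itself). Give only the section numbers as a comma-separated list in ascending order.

Clause 2 is struck. Clause 3 has no operative effect of its own apart from Clause 2 and is therefore inoperative. Clause 6 has no operative effect of its own apart from Clause 2 and is therefore inoperative. Although Clause 1 refers to Clause 3, its operative terms do not depend on Clause 3, so it remains in effect. Although Clause 5 refers to Clause 3, its operative terms do not depend on Clause 3, so it remains in effect. Clause 4 is a severability clause and preserves every provision that can still be given independent effect. That leaves Clause 1, Clause 4, and Clause 5 in effect.

2, 3, 6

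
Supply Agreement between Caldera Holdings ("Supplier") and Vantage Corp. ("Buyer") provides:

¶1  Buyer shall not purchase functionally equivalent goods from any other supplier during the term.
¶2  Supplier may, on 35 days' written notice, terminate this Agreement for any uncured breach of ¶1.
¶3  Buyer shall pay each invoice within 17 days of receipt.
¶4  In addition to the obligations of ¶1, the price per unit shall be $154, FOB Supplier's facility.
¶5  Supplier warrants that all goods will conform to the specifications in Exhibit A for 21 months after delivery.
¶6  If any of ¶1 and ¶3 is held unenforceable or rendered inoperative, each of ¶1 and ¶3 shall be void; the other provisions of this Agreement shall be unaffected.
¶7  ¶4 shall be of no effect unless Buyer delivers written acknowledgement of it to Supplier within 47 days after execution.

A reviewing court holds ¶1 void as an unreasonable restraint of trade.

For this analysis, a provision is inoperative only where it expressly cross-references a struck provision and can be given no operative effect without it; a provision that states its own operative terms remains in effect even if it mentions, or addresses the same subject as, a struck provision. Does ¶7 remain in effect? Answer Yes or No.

Yes

¶1 is struck. The only function of ¶2 is the termination right for breach of ¶1, so it cannot stand once ¶1 is removed. ¶4 mentions ¶1 but its own obligation stands independently of ¶1, so ¶4 is not affected. ¶6 declares ¶1 and ¶3 mutually dependent; since one of them has fallen, all of them are of no effect. That brings down ¶3 as well. The remainder continues in force under ¶6. ¶4, ¶5, ¶6, and ¶7 remain in effect. ¶7 is among the surviving provisions, so the answer is yes.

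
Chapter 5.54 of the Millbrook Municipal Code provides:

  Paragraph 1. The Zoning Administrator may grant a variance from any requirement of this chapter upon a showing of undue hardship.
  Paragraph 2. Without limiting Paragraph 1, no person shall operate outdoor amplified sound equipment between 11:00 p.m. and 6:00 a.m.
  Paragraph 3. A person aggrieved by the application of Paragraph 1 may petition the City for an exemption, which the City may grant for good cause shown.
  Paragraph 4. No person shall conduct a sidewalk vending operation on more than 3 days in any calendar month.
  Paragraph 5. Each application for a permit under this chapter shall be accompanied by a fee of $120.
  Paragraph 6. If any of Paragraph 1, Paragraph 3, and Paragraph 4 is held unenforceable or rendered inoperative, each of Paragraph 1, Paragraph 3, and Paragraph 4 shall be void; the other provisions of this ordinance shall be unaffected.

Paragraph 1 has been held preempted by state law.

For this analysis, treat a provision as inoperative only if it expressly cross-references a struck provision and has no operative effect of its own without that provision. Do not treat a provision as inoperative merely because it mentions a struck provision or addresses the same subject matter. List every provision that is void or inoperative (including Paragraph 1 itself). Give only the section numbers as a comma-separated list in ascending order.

Paragraph 1 is struck. Paragraph 3 has no operative effect of its own apart from Paragraph 1 and is therefore inoperative. Paragraph 2 mentions Paragraph 1 but its own obligation stands independently of Paragraph 1, so Paragraph 2 is not affected. Paragraph 6 declares Paragraph 1, Paragraph 3, and Paragraph 4 mutually dependent; since one of them has fallen, all of them are of no effect. That brings down Paragraph 4 as well. The remainder continues in force under Paragraph 6. That leaves Paragraph 2, Paragraph 5, and Paragraph 6 in effect.

1, 3, 4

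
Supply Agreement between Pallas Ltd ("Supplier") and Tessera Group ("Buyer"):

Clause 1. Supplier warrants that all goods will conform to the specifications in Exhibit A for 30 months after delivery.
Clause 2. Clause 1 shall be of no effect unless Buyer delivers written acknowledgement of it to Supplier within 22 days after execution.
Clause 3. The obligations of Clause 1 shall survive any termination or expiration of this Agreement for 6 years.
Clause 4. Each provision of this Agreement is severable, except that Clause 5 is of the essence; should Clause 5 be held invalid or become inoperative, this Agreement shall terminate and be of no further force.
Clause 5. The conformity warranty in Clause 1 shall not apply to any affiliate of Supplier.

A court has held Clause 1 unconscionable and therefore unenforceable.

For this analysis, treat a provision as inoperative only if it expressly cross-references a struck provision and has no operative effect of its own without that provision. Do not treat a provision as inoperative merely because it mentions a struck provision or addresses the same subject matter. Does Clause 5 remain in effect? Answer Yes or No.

Clause 1 is struck. Clause 2 merely fixes the acknowledgement condition for Clause 1; with Clause 1 gone it has nothing to operate on and falls away. Clause 3 operates only by reference to Clause 1, so it falls with Clause 1. Clause 5 has no operative effect of its own apart from Clause 1 and is therefore inoperative. Clause 4 makes Clause 5 an essential term, and Clause 5 has been rendered inoperative by the cascade; under Clause 4, the entire Agreement is therefore void. No provision of the Agreement survives. Clause 5 is among the inoperative provisions, so the answer is no.

No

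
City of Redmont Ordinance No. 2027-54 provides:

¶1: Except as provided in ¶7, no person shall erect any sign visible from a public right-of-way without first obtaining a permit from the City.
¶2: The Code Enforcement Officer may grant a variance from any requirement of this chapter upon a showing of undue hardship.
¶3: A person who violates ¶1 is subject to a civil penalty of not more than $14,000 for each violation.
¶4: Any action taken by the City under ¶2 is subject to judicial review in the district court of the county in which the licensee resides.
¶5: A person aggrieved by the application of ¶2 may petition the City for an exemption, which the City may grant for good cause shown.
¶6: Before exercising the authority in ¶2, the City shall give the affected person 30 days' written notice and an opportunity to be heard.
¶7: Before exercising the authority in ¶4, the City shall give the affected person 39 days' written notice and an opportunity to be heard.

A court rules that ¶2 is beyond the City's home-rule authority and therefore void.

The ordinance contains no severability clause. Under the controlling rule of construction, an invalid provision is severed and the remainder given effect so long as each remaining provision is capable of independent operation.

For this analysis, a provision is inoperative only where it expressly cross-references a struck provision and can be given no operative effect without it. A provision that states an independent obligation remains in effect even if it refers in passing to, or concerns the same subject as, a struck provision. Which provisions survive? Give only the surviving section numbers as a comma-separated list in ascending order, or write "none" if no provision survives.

1, 3

¶2 is struck. ¶4 has no operative effect of its own apart from ¶2 and is therefore inoperative. ¶5 merely fixes the exemption procedure for ¶2; with ¶2 gone it has nothing to operate on and falls away. ¶6 operates only by reference to ¶2, so it falls with ¶2. ¶7 has no operative effect of its own apart from ¶4 and is therefore inoperative. ¶1 mentions ¶7 but its own obligation stands independently of ¶7, so ¶1 is not affected. With no severability clause, the stated default rule severs what cannot stand and enforces each remaining provision that can operate on its own. ¶1 and ¶3 remain in effect.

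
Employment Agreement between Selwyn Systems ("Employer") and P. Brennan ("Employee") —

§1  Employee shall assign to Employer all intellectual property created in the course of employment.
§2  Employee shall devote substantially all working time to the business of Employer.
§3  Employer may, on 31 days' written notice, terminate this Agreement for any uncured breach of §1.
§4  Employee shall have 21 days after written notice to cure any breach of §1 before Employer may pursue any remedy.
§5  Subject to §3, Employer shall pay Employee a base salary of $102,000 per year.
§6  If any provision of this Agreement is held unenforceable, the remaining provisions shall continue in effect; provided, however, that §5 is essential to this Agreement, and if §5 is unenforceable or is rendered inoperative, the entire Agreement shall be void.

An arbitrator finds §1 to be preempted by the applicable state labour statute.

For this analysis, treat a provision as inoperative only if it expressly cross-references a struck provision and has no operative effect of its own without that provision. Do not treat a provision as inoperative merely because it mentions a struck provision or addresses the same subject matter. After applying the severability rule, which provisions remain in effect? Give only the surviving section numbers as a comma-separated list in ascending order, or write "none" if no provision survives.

2, 5, 6

§1 is struck. §3 has no operative effect of its own apart from §1 and is therefore inoperative. The only function of §4 is the cure period for breach of §1, so it cannot stand once §1 is removed. Although §5 refers to §3, its operative terms do not depend on §3, so it remains in effect. §6 makes §5 an essential term, but §5 is unaffected, so the severability proviso in §6 preserves the remaining provisions. The provisions still in force are §2, §5, and §6.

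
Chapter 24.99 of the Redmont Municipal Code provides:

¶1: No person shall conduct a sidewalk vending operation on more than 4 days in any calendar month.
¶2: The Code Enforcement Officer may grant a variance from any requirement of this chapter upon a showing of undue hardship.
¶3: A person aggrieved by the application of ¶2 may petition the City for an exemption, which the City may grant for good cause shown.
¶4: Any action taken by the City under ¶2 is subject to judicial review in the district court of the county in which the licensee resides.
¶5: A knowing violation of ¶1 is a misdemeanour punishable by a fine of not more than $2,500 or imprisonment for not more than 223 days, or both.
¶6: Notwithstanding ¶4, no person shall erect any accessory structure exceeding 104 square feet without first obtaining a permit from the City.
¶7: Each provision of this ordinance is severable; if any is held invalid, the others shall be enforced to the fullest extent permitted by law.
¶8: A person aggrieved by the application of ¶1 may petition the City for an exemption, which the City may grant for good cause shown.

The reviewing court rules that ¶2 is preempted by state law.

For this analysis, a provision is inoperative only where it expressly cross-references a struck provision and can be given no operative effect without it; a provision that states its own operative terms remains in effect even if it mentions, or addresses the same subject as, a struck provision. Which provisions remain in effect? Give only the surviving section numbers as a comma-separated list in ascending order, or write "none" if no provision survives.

¶2 is struck. ¶3 operates only by reference to ¶2, so it falls with ¶2. ¶4 has no operative effect of its own apart from ¶2 and is therefore inoperative. ¶6 mentions ¶4 but its own obligation stands independently of ¶4, so ¶6 is not affected. ¶7 is a severability clause and preserves every provision that can still be given independent effect. That leaves ¶1, ¶5, ¶6, ¶7, and ¶8 in effect.

1, 5, 6, 7, 8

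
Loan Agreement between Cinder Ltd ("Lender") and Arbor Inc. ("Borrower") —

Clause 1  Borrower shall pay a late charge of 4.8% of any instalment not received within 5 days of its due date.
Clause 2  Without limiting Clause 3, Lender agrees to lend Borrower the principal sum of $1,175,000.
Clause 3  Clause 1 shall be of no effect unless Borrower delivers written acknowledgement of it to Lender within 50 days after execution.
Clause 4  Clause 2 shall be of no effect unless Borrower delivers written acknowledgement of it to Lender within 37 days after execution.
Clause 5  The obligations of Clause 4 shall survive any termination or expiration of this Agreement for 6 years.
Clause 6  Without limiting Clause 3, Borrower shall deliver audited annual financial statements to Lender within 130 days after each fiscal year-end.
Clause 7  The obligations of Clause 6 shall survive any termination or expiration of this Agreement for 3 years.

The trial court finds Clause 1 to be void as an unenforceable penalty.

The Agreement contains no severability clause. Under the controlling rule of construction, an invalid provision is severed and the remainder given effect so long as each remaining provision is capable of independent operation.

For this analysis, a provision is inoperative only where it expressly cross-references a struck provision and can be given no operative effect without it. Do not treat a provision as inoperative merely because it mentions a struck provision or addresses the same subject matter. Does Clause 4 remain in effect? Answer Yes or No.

Yes

Clause 1 is struck. Clause 3 has no operative effect of its own apart from Clause 1 and is therefore inoperative. Although Clause 2 refers to Clause 3, its operative terms do not depend on Clause 3, so it remains in effect. Clause 6 mentions Clause 3 but its own obligation stands independently of Clause 3, so Clause 6 is not affected. With no severability clause, the stated default rule severs what cannot stand and enforces each remaining provision that can operate on its own. The provisions still in force are Clause 2, Clause 4, Clause 5, Clause 6, and Clause 7. Clause 4 is among the surviving provisions, so the answer is yes.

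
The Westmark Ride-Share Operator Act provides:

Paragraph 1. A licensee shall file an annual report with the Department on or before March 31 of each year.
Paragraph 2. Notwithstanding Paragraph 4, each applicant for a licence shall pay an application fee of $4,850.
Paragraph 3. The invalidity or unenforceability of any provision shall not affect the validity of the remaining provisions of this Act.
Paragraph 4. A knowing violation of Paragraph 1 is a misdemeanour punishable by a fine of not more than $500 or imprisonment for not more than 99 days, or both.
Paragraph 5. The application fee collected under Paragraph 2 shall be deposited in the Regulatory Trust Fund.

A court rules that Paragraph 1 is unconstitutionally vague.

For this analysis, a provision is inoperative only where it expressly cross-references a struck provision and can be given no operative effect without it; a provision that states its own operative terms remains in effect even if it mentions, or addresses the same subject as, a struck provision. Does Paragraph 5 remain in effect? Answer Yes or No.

Yes

Paragraph 1 is struck. Paragraph 4 merely fixes the criminal penalty for violating Paragraph 1; with Paragraph 1 gone it has nothing to operate on and falls away. Paragraph 2 mentions Paragraph 4 but its own obligation stands independently of Paragraph 4, so Paragraph 2 is not affected. Under the severability clause in Paragraph 3, the remaining provisions continue in force. That leaves Paragraph 2, Paragraph 3, and Paragraph 5 in effect. Paragraph 5 is among the surviving provisions, so the answer is yes.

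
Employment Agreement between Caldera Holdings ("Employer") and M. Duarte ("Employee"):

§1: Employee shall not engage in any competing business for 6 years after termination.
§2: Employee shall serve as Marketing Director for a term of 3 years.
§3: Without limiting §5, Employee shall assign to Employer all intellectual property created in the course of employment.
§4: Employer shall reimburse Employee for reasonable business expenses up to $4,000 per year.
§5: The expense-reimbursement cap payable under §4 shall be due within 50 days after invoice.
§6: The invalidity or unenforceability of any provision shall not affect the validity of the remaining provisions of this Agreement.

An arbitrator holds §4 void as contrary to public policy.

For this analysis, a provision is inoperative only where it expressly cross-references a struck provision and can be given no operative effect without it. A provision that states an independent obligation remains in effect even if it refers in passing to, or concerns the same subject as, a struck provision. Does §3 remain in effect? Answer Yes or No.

§4 is struck. §5 has no operative effect of its own apart from §4 and is therefore inoperative. §3 mentions §5 but its own obligation stands independently of §5, so §3 is not affected. Under the severability clause in §6, the remaining provisions continue in force. That leaves §1, §2, §3, and §6 in effect. §3 is among the surviving provisions, so the answer is yes.

Yes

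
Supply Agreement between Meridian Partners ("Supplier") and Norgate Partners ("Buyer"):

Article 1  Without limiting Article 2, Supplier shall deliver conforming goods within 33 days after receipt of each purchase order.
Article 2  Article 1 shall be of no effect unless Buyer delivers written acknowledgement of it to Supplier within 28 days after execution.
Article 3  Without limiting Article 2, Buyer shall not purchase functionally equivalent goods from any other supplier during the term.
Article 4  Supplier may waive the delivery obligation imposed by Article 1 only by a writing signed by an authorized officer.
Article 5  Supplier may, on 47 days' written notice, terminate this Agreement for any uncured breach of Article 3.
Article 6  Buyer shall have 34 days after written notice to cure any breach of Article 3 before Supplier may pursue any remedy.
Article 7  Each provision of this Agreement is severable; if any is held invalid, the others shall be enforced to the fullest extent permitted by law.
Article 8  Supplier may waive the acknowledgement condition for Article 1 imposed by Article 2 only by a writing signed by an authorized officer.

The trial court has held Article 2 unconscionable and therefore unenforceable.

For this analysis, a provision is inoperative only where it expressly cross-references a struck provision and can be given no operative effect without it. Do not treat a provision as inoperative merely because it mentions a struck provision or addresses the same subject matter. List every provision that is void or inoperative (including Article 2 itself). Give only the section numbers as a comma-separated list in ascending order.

Article 2 is struck. Article 8 merely fixes the waiver condition for Article 2; with Article 2 gone it has nothing to operate on and falls away. Article 1 mentions Article 2 but its own obligation stands independently of Article 2, so Article 1 is not affected. Article 3 mentions Article 2 but its own obligation stands independently of Article 2, so Article 3 is not affected. Article 7 is a severability clause and preserves every provision that can still be given independent effect. Article 1, Article 3, Article 4, Article 5, Article 6, and Article 7 remain in effect.

2, 8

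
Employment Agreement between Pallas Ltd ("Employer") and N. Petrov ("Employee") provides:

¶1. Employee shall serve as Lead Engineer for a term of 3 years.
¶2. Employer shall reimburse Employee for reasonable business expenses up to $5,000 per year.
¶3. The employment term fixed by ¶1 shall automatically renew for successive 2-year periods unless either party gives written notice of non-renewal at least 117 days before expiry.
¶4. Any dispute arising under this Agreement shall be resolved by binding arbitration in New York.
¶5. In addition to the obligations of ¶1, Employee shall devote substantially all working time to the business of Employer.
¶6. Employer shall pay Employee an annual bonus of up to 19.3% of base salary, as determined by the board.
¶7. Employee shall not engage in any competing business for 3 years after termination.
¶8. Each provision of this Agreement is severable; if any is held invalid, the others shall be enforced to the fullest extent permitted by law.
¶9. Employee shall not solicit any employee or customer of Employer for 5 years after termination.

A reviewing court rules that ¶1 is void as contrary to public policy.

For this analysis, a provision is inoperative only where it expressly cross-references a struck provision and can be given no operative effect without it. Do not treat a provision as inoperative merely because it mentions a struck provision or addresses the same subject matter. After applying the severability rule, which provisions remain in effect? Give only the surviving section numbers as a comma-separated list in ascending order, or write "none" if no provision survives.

2, 4, 5, 6, 7, 8, 9

¶1 is struck. ¶3 has no operative effect of its own apart from ¶1 and is therefore inoperative. ¶5 mentions ¶1 but its own obligation stands independently of ¶1, so ¶5 is not affected. ¶8 is a severability clause and preserves every provision that can still be given independent effect. The provisions still in force are ¶2, ¶4, ¶5, ¶6, ¶7, ¶8, and ¶9.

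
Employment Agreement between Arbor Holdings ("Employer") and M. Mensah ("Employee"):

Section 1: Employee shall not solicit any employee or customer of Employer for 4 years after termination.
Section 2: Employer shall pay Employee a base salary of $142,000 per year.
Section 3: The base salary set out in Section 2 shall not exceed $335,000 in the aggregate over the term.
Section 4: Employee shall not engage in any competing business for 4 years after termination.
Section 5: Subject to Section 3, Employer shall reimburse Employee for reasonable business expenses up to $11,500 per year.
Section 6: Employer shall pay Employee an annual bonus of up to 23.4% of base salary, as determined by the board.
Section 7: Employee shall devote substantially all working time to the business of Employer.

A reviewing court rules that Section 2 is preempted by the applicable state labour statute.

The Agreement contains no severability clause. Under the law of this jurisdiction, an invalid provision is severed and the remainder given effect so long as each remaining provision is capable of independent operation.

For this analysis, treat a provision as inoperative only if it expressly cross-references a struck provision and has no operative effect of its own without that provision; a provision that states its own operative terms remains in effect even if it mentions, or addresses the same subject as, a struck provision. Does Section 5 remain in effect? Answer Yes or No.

Section 2 is struck. Section 3 does nothing except set the aggregate cap on the base salary by reference to Section 2; with Section 2 gone it has no independent effect and is inoperative. Section 5 mentions Section 3 but its own obligation stands independently of Section 3, so Section 5 is not affected. With no severability clause, the stated default rule severs what cannot stand and enforces each remaining provision that can operate on its own. The provisions still in force are Section 1, Section 4, Section 5, Section 6, and Section 7. Section 5 is among the surviving provisions, so the answer is yes.

Yes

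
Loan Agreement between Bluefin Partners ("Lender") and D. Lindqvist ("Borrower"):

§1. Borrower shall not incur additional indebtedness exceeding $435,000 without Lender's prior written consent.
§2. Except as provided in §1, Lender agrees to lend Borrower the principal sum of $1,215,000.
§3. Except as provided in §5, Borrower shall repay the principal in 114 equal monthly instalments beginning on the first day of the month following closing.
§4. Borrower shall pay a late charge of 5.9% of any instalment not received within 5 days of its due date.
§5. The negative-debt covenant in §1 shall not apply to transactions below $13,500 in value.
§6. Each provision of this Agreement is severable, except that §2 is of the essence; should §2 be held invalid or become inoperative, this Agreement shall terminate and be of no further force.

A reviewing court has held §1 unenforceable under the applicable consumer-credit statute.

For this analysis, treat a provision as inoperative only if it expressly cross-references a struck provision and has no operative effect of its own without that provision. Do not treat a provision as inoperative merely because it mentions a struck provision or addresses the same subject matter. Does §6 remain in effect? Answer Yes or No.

§1 is struck. §5 operates only by reference to §1, so it falls with §1. §3 mentions §5 but its own obligation stands independently of §5, so §3 is not affected. Although §2 refers to §1, its operative terms do not depend on §1, so it remains in effect. §6 makes §2 an essential term, but §2 is unaffected, so the severability proviso in §6 preserves the remaining provisions. The provisions still in force are §2, §3, §4, and §6. §6 is among the surviving provisions, so the answer is yes.

Yes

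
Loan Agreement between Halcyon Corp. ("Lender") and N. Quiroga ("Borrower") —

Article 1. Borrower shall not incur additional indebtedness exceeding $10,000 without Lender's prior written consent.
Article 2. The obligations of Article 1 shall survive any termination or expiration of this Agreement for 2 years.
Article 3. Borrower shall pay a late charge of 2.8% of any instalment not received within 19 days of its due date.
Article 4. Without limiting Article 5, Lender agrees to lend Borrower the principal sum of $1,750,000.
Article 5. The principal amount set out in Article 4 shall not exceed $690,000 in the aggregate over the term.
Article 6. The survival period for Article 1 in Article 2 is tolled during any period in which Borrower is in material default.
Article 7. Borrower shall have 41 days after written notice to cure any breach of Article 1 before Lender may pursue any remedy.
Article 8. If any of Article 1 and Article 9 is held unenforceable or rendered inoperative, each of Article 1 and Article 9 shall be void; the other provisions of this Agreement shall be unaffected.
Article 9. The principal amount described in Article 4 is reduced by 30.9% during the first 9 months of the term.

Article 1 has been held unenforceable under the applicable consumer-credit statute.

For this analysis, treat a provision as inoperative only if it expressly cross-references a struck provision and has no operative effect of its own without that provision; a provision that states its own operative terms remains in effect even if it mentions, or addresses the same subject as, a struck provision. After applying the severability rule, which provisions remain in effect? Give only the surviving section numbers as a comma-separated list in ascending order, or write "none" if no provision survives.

Article 1 is struck. The only function of Article 2 is the survival period for Article 1, so it cannot stand once Article 1 is removed. Article 7 merely fixes the cure period for breach of Article 1; with Article 1 gone it has nothing to operate on and falls away. Article 6 does nothing except set the tolling of the survival period for Article 1 by reference to Article 2; with Article 2 gone it has no independent effect and is inoperative. Article 8 declares Article 1 and Article 9 mutually dependent; since one of them has fallen, all of them are of no effect. That brings down Article 9 as well. The remainder continues in force under Article 8. The provisions still in force are Article 3, Article 4, Article 5, and Article 8.

3, 4, 5, 8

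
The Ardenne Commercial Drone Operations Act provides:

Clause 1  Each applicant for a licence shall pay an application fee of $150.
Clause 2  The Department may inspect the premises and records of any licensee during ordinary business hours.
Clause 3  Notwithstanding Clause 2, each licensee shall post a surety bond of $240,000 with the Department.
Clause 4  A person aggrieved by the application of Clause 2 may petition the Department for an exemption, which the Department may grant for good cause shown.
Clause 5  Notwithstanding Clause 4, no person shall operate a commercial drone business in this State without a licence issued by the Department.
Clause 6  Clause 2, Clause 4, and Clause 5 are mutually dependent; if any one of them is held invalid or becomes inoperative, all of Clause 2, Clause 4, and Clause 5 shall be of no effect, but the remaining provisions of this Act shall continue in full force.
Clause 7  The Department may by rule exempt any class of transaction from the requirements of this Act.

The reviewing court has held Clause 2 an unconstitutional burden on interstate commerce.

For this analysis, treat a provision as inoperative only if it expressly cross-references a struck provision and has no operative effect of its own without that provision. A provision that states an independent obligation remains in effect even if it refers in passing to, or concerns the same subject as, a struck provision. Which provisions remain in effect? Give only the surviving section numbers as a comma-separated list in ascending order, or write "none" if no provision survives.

Clause 2 is struck. Clause 4 has no operative effect of its own apart from Clause 2 and is therefore inoperative. Although Clause 3 refers to Clause 2, its operative terms do not depend on Clause 2, so it remains in effect. Clause 6 declares Clause 2, Clause 4, and Clause 5 mutually dependent; since one of them has fallen, all of them are of no effect. That brings down Clause 5 as well. The remainder continues in force under Clause 6. That leaves Clause 1, Clause 3, Clause 6, and Clause 7 in effect.

1, 3, 6, 7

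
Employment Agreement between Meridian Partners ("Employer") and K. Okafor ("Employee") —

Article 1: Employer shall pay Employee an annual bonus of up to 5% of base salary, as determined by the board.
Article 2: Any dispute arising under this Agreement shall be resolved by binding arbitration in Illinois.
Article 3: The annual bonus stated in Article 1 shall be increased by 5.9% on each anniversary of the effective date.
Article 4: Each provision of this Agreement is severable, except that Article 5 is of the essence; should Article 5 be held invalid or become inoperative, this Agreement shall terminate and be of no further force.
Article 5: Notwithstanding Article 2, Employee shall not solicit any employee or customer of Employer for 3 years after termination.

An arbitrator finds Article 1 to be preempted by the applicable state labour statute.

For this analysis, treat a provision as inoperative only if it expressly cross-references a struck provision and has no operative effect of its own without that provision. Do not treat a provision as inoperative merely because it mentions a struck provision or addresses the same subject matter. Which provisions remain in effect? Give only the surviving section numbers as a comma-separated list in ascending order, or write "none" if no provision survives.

Article 1 is struck. The whole of Article 3 is the escalation of the annual bonus, defined by reference to Article 1, so Article 3 cannot stand once Article 1 is removed. Article 4 makes Article 5 an essential term, but Article 5 is unaffected, so the severability proviso in Article 4 preserves the remaining provisions. Article 2, Article 4, and Article 5 remain in effect.

2, 4, 5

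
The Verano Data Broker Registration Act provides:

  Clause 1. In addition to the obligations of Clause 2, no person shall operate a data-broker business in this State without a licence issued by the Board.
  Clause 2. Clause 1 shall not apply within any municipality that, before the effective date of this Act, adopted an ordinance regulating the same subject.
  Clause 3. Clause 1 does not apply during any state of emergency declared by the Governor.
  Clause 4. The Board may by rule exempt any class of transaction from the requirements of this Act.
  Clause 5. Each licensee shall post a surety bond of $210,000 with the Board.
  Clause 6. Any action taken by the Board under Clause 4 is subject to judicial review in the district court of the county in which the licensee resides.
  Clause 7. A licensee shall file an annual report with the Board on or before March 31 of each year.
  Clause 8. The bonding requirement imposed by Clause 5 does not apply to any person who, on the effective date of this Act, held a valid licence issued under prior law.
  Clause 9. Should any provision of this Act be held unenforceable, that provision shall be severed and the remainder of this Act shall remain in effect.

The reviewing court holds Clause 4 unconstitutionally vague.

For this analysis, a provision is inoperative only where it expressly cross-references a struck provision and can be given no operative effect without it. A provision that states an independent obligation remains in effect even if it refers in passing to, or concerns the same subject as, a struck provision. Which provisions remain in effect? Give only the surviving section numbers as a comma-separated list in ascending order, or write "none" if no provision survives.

Clause 4 is struck. Clause 6 merely fixes the judicial-review right for Clause 4; with Clause 4 gone it has nothing to operate on and falls away. Clause 9 is a severability clause and preserves every provision that can still be given independent effect. The provisions still in force are Clause 1, Clause 2, Clause 3, Clause 5, Clause 7, Clause 8, and Clause 9.

1, 2, 3, 5, 7, 8, 9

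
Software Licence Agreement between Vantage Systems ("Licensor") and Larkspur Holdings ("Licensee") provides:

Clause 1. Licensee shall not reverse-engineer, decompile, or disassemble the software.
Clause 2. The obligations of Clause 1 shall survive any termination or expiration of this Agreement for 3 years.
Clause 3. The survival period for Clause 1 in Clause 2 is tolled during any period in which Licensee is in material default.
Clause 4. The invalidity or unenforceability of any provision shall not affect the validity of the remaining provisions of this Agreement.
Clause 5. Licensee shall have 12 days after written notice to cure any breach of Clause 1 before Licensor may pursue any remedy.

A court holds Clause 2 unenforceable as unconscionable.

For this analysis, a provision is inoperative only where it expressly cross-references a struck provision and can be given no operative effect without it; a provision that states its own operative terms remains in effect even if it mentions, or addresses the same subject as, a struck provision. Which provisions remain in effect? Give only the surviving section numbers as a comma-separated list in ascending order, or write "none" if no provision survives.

1, 4, 5

Clause 2 is struck. Clause 3 has no operative effect of its own apart from Clause 2 and is therefore inoperative. Under the severability clause in Clause 4, the remaining provisions continue in force. That leaves Clause 1, Clause 4, and Clause 5 in effect.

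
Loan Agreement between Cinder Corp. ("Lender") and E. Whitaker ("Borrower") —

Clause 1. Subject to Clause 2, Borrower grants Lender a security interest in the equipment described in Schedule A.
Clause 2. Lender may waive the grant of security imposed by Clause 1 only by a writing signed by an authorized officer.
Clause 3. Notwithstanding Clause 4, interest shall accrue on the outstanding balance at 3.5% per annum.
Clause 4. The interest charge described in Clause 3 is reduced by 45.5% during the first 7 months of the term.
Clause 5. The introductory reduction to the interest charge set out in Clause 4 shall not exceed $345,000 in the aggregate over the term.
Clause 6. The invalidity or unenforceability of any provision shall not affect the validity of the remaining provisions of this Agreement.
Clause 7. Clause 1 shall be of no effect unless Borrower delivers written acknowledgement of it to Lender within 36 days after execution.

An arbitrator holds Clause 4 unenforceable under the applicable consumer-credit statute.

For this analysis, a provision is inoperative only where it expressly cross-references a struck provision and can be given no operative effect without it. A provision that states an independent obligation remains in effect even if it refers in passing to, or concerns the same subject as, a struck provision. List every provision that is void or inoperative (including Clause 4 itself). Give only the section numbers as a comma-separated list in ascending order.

Clause 4 is struck. Clause 5 operates only by reference to Clause 4, so it falls with Clause 4. Although Clause 3 refers to Clause 4, its operative terms do not depend on Clause 4, so it remains in effect. Under the severability clause in Clause 6, the remaining provisions continue in force. The provisions still in force are Clause 1, Clause 2, Clause 3, Clause 6, and Clause 7.

4, 5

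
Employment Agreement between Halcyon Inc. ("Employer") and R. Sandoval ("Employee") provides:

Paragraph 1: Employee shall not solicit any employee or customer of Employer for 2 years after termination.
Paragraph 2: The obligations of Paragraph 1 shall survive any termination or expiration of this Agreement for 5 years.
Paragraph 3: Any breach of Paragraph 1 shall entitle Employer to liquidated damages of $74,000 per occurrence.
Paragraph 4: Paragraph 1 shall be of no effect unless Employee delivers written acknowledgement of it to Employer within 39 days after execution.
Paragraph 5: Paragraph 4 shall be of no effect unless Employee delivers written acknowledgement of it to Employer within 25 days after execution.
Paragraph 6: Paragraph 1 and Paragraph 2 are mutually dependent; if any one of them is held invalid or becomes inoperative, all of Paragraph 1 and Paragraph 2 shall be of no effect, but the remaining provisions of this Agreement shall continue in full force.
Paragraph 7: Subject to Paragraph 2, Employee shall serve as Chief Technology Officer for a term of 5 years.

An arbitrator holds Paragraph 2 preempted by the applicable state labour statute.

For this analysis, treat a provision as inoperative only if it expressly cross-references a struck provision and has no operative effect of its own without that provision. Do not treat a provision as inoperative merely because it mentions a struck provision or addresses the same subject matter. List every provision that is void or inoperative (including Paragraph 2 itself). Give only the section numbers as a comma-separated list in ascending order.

Paragraph 2 is struck. Although Paragraph 7 refers to Paragraph 2, its operative terms do not depend on Paragraph 2, so it remains in effect. No other provision's operative terms depend on Paragraph 2. Paragraph 6 declares Paragraph 1 and Paragraph 2 mutually dependent; since one of them has fallen, all of them are of no effect. That brings down Paragraph 1 as well. Paragraph 3, Paragraph 4, and Paragraph 5 in turn depend solely on a provision now struck and likewise fall. The remainder continues in force under Paragraph 6. That leaves Paragraph 6 and Paragraph 7 in effect.

1, 2, 3, 4, 5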